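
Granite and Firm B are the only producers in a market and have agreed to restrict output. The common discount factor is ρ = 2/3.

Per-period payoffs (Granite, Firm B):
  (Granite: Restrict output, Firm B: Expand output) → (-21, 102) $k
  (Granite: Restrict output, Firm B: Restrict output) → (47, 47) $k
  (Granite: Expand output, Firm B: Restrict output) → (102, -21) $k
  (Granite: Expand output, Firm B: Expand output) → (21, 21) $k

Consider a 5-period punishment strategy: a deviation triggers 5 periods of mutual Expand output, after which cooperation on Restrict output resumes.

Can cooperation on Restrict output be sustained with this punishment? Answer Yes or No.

Comparing payoff streams over the 6 periods until play realigns: cooperate → 47(1+ρ+…+ρ^5); deviate → 102 + 21(ρ+…+ρ^5).
Cooperation is sustained iff (47−21)(ρ+…+ρ^5) ≥ 102−47.
ρ+…+ρ^5 = 2/3·(1−(2/3)^5)/(1−2/3) = 1.7366, and (102−47)/(47−21) = 2.1154.
1.7366 < 2.1154, so cooperation is not sustainable.

No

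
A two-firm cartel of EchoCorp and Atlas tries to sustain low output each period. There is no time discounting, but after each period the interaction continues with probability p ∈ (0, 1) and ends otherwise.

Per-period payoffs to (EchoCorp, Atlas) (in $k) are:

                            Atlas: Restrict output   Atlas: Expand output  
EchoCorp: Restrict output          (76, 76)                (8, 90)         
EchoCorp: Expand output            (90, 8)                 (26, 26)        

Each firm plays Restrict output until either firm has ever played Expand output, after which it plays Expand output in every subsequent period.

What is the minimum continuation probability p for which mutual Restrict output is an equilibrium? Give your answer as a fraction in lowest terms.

7/32

With no time discounting, the continuation probability p plays the role of the discount factor.
Grim-trigger IC: 76/(1−p) ≥ 90 + 26p/(1−p) ⇒ p ≥ (90−76)/(90−26) = 7/32.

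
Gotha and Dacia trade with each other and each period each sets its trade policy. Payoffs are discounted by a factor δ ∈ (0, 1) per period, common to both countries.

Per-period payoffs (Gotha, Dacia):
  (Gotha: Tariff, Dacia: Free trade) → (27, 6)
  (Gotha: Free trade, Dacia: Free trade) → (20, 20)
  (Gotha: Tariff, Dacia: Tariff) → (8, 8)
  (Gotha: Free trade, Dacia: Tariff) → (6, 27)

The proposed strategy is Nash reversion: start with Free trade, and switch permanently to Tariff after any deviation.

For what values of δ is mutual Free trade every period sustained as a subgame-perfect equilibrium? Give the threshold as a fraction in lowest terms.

7/19

One-period gain from deviating is 27 − 20 = 7. The loss is 20 − 8 = 12 in every subsequent period, with present value 12·δ/(1−δ).
Deviation is unprofitable when 12·δ/(1−δ) ≥ 7, i.e. δ/(1−δ) ≥ 7/12.
Equivalently δ ≥ 7/(7+12) = 7/19.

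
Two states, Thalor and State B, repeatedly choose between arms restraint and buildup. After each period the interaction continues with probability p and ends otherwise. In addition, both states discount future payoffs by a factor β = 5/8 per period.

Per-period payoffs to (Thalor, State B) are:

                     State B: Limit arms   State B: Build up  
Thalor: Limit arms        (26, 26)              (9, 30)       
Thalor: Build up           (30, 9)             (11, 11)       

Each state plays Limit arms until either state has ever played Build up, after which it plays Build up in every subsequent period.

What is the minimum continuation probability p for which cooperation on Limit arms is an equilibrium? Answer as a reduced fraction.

With continuation probability p and discount β, the effective per-period discount factor is βp.
Grim-trigger IC: βp ≥ (30−26)/(30−11) = 4/19.
So p ≥ (4/19)/(5/8) = 32/95.

32/95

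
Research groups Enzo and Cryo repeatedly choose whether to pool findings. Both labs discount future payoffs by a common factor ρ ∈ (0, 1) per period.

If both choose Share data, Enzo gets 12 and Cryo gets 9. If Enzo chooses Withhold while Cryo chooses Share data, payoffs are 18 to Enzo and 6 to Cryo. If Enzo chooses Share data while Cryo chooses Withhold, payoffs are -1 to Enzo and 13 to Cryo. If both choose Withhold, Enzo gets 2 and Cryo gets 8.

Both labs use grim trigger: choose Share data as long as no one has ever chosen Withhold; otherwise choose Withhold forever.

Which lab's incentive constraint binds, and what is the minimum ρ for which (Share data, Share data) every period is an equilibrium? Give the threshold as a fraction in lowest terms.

For Enzo: deviation gain 18−12 = 6, per-period punishment loss 12−2 = 10. IC gives ρ ≥ 6/16 = 3/8.
For Cryo: gain 4, loss 1 per period, so ρ ≥ 4/5.
The tighter constraint is Cryo's, so cooperation needs ρ ≥ 4/5.

Cryo; ρ ≥ 4/5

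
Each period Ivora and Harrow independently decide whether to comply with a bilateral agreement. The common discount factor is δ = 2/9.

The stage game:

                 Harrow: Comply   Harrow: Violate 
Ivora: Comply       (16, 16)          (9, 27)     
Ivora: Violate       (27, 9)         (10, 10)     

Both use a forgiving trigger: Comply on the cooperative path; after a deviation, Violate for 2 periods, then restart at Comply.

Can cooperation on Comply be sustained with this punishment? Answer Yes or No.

Comparing payoff streams over the 3 periods until play realigns: cooperate → 16(1+δ+…+δ^2); deviate → 27 + 10(δ+…+δ^2).
Cooperation is sustained iff (16−10)(δ+…+δ^2) ≥ 27−16.
δ+…+δ^2 = 2/9·(1−(2/9)^2)/(1−2/9) = 0.2716, and (27−16)/(16−10) = 1.8333.
0.2716 < 1.8333, so cooperation is not sustainable.

No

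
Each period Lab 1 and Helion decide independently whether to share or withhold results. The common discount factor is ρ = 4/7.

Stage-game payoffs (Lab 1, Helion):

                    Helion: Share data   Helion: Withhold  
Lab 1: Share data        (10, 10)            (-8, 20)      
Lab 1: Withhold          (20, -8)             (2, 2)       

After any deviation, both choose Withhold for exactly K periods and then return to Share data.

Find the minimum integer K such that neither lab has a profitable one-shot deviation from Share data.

IC: ρ(1−ρ^K)/(1−ρ) ≥ (20−10)/(10−2) = 5/4.
With ρ = 4/7: need 1 − ρ^K ≥ 5/4·(1−4/7)/(4/7), i.e. ρ^K ≤ 0.0625.
Since (4/7)^4 = 0.1066 and (4/7)^5 = 0.0609, the smallest such K is 5.

5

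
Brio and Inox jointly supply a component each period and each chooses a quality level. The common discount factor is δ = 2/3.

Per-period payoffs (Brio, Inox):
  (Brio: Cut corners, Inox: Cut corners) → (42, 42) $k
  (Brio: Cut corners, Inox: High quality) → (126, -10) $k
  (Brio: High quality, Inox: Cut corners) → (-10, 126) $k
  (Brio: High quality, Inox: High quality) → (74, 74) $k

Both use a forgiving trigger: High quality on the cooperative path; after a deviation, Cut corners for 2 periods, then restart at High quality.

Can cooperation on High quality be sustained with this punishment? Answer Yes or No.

A one-shot deviation gives 126 now, then 42 for 2 periods, then back to 74.
Gain from deviating: (126−74) today; loss: (74−42) in each of the next 2 periods.
No-deviation condition: (74−42)(δ+…+δ^2) ≥ 126−74, i.e. δ+…+δ^2 ≥ 13/8.
At δ = 2/3: δ+…+δ^2 = 1.1111 < 1.6250.
So cooperation is not sustainable.

No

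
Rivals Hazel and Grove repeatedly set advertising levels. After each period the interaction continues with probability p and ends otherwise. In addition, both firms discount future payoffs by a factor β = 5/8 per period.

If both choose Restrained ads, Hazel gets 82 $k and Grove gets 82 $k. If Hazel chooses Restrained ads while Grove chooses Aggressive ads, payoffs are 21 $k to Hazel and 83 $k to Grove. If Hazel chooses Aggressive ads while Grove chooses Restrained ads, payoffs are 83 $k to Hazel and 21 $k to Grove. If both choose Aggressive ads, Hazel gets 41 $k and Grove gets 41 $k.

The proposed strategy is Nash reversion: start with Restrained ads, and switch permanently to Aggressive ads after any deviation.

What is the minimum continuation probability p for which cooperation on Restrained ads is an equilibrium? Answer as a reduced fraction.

Expected continuation weight on next period's payoff is β·p = 5/8·p, which plays the role of the discount factor.
Cooperation requires 5/8·p ≥ (83−82)/(83−41) = 1/42, hence p ≥ 4/105.

4/105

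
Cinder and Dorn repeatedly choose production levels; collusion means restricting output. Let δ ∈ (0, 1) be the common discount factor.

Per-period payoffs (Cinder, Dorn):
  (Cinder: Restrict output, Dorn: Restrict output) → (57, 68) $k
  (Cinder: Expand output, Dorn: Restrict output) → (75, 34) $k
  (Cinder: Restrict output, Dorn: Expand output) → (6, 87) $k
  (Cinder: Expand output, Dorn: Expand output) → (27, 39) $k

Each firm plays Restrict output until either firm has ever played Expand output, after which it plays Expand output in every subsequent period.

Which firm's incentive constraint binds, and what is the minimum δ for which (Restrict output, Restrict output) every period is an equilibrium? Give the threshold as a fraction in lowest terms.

For Cinder: deviation gain 75−57 = 18, per-period punishment loss 57−27 = 30. IC gives δ ≥ 18/48 = 3/8.
For Dorn: gain 19, loss 29 per period, so δ ≥ 19/48.
The tighter constraint is Dorn's, so cooperation needs δ ≥ 19/48.

Dorn; δ ≥ 19/48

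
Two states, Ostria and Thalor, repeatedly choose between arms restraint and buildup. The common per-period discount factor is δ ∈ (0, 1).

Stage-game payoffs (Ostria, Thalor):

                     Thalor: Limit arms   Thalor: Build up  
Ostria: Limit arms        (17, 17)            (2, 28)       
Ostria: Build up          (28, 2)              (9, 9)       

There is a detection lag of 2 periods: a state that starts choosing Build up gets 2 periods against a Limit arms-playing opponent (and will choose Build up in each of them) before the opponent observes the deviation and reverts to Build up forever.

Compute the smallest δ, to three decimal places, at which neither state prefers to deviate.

0.761

The best deviation is to choose Build up for all 2 undetected periods, earning 28 each, then 9 forever once detected.
Deviation value: 28(1−δ^2)/(1−δ) + 9δ^2/(1−δ); cooperation value: 17/(1−δ).
IC: 17 ≥ 28(1−δ^2) + 9δ^2 = 28 − 19δ^2.
So δ^2 ≥ 11/19, giving δ ≥ (11/19)^(1/2) ≈ 0.761.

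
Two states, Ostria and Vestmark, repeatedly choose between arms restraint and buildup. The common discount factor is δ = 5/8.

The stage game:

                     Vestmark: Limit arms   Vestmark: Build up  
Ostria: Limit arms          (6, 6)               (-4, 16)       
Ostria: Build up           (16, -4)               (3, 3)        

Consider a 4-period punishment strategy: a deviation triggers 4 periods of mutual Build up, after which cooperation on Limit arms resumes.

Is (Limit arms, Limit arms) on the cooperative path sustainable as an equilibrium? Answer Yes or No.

No

IC: δ+…+δ^4 ≥ (16−6)/(6−3) = 10/3.
At δ = 5/8: partial sum = 1.4124 < 3.3333. Cooperation not sustainable.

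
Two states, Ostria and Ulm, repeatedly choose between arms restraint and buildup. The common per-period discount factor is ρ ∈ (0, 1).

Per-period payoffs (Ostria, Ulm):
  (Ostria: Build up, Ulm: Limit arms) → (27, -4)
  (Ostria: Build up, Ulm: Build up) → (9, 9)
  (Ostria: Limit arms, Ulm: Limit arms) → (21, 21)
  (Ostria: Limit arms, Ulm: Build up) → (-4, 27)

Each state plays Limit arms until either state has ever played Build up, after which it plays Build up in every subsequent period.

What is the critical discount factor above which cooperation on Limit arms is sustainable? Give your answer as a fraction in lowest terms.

1/3

Under grim trigger the critical discount factor is (T−C)/(T−P) with T = 27, C = 21, P = 9.
ρ* = (27−21)/(27−9) = 6/18 = 1/3.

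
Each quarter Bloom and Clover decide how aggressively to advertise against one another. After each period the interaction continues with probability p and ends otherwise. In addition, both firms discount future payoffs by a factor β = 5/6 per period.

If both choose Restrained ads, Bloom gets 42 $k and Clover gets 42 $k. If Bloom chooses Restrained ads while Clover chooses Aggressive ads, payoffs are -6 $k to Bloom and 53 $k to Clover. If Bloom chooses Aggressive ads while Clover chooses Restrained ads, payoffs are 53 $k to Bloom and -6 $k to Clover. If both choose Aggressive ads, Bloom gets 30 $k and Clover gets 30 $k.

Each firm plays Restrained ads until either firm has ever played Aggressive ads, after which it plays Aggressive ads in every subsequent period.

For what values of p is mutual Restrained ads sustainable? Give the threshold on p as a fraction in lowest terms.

66/115

Expected continuation weight on next period's payoff is β·p = 5/6·p, which plays the role of the discount factor.
Cooperation requires 5/6·p ≥ (53−42)/(53−30) = 11/23, hence p ≥ 66/115.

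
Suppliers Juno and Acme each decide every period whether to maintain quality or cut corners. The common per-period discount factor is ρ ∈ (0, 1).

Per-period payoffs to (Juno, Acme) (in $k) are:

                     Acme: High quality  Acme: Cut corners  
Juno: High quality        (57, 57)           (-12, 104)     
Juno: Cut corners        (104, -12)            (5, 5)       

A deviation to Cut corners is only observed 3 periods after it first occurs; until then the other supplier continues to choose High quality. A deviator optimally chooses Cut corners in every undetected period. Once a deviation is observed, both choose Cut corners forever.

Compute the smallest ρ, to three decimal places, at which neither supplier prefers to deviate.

0.780

The best deviation is to choose Cut corners for all 3 undetected periods, earning 104 each, then 5 forever once detected.
Deviation value: 104(1−ρ^3)/(1−ρ) + 5ρ^3/(1−ρ); cooperation value: 57/(1−ρ).
IC: 57 ≥ 104(1−ρ^3) + 5ρ^3 = 104 − 99ρ^3.
So ρ^3 ≥ 47/99, giving ρ ≥ (47/99)^(1/3) ≈ 0.780.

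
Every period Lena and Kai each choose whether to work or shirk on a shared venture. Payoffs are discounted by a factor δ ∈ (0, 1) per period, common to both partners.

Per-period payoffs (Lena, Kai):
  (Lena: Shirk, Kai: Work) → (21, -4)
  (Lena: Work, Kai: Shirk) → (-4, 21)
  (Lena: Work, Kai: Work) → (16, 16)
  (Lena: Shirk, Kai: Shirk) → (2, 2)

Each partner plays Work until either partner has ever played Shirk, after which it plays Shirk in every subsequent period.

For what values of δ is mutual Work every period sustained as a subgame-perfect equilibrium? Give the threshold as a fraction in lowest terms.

5/19

One-period gain from deviating is 21 − 16 = 5. The loss is 16 − 2 = 14 in every subsequent period, with present value 14·δ/(1−δ).
Deviation is unprofitable when 14·δ/(1−δ) ≥ 5, i.e. δ/(1−δ) ≥ 5/14.
Equivalently δ ≥ 5/(5+14) = 5/19.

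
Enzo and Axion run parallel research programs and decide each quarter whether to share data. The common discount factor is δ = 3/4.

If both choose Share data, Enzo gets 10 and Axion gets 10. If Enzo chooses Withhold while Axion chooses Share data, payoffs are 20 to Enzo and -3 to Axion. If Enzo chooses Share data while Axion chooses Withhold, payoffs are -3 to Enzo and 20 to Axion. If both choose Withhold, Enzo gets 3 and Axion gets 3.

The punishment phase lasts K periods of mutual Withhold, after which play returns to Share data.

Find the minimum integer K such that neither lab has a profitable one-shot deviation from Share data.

3

IC: δ(1−δ^K)/(1−δ) ≥ (20−10)/(10−3) = 10/7.
With δ = 3/4: need 1 − δ^K ≥ 10/7·(1−3/4)/(3/4), i.e. δ^K ≤ 0.5238.
Since (3/4)^2 = 0.5625 and (3/4)^3 = 0.4219, the smallest such K is 3.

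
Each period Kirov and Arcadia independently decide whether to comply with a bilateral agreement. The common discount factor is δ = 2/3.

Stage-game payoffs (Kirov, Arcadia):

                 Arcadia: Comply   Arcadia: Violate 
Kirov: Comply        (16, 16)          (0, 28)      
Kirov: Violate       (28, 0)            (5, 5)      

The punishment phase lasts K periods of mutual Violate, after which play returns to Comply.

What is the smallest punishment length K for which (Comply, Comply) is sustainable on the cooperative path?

2

No profitable deviation requires (16−5)(δ+…+δ^K) ≥ 28−16, i.e. δ+…+δ^K ≥ 12/11 ≈ 1.0909.
With δ = 2/3, the partial sums are K=1: 0.6667, K=2: 1.1111.
K = 2 is the first length at which the sum reaches 1.0909.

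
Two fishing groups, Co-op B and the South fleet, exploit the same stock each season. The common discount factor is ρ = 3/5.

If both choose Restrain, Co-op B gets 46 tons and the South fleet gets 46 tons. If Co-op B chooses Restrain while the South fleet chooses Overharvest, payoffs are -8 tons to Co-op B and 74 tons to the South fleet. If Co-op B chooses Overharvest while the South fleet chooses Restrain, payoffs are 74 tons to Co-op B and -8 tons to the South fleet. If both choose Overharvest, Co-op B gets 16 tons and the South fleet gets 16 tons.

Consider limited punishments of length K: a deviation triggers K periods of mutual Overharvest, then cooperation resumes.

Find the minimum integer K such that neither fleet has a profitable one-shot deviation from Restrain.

2

No profitable deviation requires (46−16)(ρ+…+ρ^K) ≥ 74−46, i.e. ρ+…+ρ^K ≥ 14/15 ≈ 0.9333.
With ρ = 3/5, the partial sums are K=1: 0.6000, K=2: 0.9600.
K = 2 is the first length at which the sum reaches 0.9333.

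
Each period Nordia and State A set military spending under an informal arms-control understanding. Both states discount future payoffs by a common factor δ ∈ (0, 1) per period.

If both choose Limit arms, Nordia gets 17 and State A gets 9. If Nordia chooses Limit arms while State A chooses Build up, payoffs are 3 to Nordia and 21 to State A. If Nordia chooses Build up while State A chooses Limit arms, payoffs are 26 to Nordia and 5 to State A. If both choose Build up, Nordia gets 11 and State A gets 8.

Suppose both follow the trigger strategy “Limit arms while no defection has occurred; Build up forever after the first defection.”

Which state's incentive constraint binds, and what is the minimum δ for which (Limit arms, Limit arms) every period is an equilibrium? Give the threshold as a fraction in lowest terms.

State A; δ ≥ 12/13

Nordia's threshold: (26−17)/(26−11) = 3/5.
State A's threshold: (21−9)/(21−8) = 12/13.
3/5 < 12/13, so State A binds and δ* = 12/13.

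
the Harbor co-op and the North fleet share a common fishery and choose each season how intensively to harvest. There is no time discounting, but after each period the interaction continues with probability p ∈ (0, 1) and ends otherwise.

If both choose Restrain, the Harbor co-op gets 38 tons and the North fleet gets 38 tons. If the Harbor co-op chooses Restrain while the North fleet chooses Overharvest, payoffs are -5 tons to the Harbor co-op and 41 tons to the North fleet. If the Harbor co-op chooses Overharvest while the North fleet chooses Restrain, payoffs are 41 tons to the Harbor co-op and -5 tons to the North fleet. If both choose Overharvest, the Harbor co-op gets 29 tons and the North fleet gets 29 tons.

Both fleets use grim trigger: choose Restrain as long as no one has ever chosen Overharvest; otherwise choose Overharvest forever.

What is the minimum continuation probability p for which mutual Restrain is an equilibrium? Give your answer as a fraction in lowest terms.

Expected cooperation value is 38 + p·38 + p²·38 + … = 38/(1−p); deviation gives 41 + p·29/(1−p).
38 ≥ 41(1−p) + 29p ⇒ 12p ≥ 3 ⇒ p ≥ 3/12 = 1/4.

1/4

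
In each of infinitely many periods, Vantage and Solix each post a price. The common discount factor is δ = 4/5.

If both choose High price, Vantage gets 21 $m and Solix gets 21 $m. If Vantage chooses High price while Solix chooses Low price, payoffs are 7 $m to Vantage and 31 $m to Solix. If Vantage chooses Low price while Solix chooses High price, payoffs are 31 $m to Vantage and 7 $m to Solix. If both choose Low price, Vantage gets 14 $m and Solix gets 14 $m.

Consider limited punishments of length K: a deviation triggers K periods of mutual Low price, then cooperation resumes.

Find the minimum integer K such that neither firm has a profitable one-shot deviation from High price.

2

IC: δ(1−δ^K)/(1−δ) ≥ (31−21)/(21−14) = 10/7.
With δ = 4/5: need 1 − δ^K ≥ 10/7·(1−4/5)/(4/5), i.e. δ^K ≤ 0.6429.
Since (4/5)^1 = 0.8000 and (4/5)^2 = 0.6400, the smallest such K is 2.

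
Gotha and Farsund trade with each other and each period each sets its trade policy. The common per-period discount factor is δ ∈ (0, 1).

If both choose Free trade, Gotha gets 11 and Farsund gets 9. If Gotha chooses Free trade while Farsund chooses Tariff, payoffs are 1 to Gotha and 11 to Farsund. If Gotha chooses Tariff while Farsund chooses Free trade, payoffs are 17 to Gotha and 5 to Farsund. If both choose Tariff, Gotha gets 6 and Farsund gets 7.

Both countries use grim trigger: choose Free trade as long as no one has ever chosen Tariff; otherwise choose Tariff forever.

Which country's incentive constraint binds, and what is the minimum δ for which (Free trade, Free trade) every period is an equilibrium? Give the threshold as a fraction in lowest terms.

Gotha's threshold: (17−11)/(17−6) = 6/11.
Farsund's threshold: (11−9)/(11−7) = 1/2.
6/11 > 1/2, so Gotha binds and δ* = 6/11.

Gotha; δ ≥ 6/11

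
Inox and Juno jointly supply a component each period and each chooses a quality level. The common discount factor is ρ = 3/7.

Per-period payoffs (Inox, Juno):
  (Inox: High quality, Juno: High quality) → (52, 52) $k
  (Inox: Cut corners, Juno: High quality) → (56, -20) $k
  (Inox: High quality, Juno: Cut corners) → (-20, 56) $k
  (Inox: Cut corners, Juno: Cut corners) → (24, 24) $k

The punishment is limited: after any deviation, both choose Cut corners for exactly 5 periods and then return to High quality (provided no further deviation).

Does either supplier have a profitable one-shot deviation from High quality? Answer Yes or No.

No

IC: ρ+…+ρ^5 ≥ (56−52)/(52−24) = 1/7.
At ρ = 3/7: partial sum = 0.7392 ≥ 0.1429. Cooperation sustainable.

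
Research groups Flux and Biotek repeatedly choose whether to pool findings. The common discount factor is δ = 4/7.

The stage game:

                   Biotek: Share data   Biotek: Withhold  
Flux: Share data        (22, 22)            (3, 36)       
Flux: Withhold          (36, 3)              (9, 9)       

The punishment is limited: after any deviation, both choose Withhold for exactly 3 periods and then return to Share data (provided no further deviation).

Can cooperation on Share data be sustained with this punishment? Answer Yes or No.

Yes

A one-shot deviation gives 36 now, then 9 for 3 periods, then back to 22.
Gain from deviating: (36−22) today; loss: (22−9) in each of the next 3 periods.
No-deviation condition: (22−9)(δ+…+δ^3) ≥ 36−22, i.e. δ+…+δ^3 ≥ 14/13.
At δ = 4/7: δ+…+δ^3 = 1.0845 ≥ 1.0769.
So cooperation is sustainable.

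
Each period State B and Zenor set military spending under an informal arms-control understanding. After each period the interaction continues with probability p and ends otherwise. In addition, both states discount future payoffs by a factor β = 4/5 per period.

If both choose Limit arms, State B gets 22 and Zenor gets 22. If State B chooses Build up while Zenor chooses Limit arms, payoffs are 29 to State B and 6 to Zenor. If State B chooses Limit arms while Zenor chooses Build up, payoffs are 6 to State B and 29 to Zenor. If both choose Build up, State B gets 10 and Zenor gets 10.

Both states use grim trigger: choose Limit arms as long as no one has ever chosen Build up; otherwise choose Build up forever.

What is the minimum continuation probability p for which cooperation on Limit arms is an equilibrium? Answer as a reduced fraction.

With continuation probability p and discount β, the effective per-period discount factor is βp.
Grim-trigger IC: βp ≥ (29−22)/(29−10) = 7/19.
So p ≥ (7/19)/(4/5) = 35/76.

35/76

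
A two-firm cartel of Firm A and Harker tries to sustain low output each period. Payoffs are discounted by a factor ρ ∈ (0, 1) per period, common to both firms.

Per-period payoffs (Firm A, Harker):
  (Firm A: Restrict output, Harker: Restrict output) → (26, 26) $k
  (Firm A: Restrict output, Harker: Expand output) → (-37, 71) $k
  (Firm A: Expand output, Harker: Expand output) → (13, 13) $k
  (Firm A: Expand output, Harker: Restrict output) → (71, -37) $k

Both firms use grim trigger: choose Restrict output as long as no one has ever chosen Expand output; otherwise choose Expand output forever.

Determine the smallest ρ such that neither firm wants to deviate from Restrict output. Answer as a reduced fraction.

45/58

Cooperation forever yields 26 each period: 26/(1−ρ).
Deviating yields 71 once, then 13 forever: 71 + 13ρ/(1−ρ).
No profitable deviation requires 26/(1−ρ) ≥ 71 + 13ρ/(1−ρ).
Multiplying by (1−ρ): 26 ≥ 71(1−ρ) + 13ρ = 71 − 58ρ.
So 58ρ ≥ 45, i.e. ρ ≥ 45/58.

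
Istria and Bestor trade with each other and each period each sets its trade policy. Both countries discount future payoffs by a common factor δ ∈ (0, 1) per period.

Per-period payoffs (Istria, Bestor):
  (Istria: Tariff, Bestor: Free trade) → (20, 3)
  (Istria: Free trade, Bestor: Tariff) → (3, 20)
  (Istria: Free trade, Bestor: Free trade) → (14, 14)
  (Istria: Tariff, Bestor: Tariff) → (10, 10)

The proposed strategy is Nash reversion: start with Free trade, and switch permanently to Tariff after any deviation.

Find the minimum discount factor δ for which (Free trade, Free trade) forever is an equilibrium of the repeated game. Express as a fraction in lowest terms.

Cooperation forever yields 14 each period: 14/(1−δ).
Deviating yields 20 once, then 10 forever: 20 + 10δ/(1−δ).
No profitable deviation requires 14/(1−δ) ≥ 20 + 10δ/(1−δ).
Multiplying by (1−δ): 14 ≥ 20(1−δ) + 10δ = 20 − 10δ.
So 10δ ≥ 6, i.e. δ ≥ 6/10 = 3/5.

3/5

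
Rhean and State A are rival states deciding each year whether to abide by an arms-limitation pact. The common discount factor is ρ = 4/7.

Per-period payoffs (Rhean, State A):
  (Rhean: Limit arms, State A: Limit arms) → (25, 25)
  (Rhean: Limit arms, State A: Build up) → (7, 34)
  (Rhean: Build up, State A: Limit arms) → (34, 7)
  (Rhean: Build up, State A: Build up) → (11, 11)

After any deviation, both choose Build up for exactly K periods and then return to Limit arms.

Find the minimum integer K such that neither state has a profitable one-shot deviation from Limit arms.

No profitable deviation requires (25−11)(ρ+…+ρ^K) ≥ 34−25, i.e. ρ+…+ρ^K ≥ 9/14 ≈ 0.6429.
With ρ = 4/7, the partial sums are K=1: 0.5714, K=2: 0.8980.
K = 2 is the first length at which the sum reaches 0.6429.

2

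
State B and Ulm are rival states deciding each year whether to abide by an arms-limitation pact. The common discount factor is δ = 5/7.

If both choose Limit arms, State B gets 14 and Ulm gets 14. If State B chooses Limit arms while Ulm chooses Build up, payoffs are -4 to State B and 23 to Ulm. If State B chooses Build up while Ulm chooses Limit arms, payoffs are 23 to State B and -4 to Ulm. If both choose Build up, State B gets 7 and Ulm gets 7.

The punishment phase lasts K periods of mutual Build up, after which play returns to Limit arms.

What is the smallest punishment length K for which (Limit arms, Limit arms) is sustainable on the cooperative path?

3

No profitable deviation requires (14−7)(δ+…+δ^K) ≥ 23−14, i.e. δ+…+δ^K ≥ 9/7 ≈ 1.2857.
With δ = 5/7, the partial sums are K=1: 0.7143, K=2: 1.2245, K=3: 1.5889.
K = 3 is the first length at which the sum reaches 1.2857.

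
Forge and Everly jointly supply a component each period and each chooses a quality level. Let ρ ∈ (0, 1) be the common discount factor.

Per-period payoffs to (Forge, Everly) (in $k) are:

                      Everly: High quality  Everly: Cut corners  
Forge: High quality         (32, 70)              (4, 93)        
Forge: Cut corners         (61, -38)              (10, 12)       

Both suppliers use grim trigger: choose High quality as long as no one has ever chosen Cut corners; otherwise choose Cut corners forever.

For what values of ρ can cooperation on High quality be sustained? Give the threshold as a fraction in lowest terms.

29/51

Forge's threshold: (61−32)/(61−10) = 29/51.
Everly's threshold: (93−70)/(93−12) = 23/81.
29/51 > 23/81, so Forge binds and ρ* = 29/51.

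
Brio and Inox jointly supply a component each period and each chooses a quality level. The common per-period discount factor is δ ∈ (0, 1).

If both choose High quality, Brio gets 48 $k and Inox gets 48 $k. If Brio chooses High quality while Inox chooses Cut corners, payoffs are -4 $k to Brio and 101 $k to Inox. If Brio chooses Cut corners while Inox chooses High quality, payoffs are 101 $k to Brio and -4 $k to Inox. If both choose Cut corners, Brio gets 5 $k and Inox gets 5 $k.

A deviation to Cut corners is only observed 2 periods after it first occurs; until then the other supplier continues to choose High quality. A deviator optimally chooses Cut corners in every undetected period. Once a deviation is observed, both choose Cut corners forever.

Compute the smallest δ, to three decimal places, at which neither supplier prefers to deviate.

Deviating for the 2 undetected periods gains 101−48 = 53 per period over cooperation, then loses 48−5 = 43 per period forever once punishment starts.
Gain: 53(1 + δ + … + δ^1); loss: 43·δ^2/(1−δ).
No profitable deviation ⇔ 53(1−δ^2) ≤ 43·δ^2, i.e. δ^2 ≥ 53/(53+43) = 53/96.
Hence δ ≥ (53/96)^(1/2) ≈ 0.743.

0.743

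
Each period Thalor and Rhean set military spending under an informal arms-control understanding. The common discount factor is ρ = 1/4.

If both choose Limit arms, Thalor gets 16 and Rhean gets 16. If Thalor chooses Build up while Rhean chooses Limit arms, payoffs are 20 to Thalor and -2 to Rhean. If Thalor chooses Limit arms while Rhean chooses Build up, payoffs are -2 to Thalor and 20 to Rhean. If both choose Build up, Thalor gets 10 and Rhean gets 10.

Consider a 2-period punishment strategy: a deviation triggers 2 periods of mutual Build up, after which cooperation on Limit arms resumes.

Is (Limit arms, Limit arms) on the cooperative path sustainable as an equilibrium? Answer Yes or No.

No

Comparing payoff streams over the 3 periods until play realigns: cooperate → 16(1+ρ+…+ρ^2); deviate → 20 + 10(ρ+…+ρ^2).
Cooperation is sustained iff (16−10)(ρ+…+ρ^2) ≥ 20−16.
ρ+…+ρ^2 = 1/4·(1−(1/4)^2)/(1−1/4) = 0.3125, and (20−16)/(16−10) = 0.6667.
0.3125 < 0.6667, so cooperation is not sustainable.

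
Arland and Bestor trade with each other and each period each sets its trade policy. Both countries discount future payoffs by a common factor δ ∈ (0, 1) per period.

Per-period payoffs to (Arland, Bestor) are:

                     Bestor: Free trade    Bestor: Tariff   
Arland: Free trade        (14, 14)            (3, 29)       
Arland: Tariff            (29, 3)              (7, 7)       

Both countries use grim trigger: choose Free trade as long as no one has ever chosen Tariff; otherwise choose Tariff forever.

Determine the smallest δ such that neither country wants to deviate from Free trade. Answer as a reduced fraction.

Cooperation forever yields 14 each period: 14/(1−δ).
Deviating yields 29 once, then 7 forever: 29 + 7δ/(1−δ).
No profitable deviation requires 14/(1−δ) ≥ 29 + 7δ/(1−δ).
Multiplying by (1−δ): 14 ≥ 29(1−δ) + 7δ = 29 − 22δ.
So 22δ ≥ 15, i.e. δ ≥ 15/22.

15/22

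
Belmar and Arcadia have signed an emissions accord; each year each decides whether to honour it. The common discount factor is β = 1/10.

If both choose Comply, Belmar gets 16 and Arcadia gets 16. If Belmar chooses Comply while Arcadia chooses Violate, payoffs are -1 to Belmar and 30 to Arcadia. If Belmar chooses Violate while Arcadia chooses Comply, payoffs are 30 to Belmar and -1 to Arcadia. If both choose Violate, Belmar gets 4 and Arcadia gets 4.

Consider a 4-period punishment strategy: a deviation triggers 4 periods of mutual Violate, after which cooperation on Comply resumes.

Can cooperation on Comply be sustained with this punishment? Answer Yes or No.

Comparing payoff streams over the 5 periods until play realigns: cooperate → 16(1+β+…+β^4); deviate → 30 + 4(β+…+β^4).
Cooperation is sustained iff (16−4)(β+…+β^4) ≥ 30−16.
β+…+β^4 = 1/10·(1−(1/10)^4)/(1−1/10) = 0.1111, and (30−16)/(16−4) = 1.1667.
0.1111 < 1.1667, so cooperation is not sustainable.

No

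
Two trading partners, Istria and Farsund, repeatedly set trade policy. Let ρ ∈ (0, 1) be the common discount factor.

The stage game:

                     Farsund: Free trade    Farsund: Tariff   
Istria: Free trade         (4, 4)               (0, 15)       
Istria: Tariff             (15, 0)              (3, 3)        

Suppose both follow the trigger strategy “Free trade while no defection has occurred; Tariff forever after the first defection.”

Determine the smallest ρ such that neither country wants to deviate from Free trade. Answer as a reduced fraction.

11/12

4/(1−ρ) ≥ 15 + 3ρ/(1−ρ)
4 ≥ 15 − 12ρ
ρ ≥ 11/12.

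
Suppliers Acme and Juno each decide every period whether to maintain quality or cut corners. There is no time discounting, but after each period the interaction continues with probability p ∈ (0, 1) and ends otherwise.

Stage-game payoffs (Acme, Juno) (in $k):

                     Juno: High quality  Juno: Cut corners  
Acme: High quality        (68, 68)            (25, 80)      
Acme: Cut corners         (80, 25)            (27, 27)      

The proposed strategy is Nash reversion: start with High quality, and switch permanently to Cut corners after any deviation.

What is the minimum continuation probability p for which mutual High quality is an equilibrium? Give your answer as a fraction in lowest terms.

12/53

Expected cooperation value is 68 + p·68 + p²·68 + … = 68/(1−p); deviation gives 80 + p·27/(1−p).
68 ≥ 80(1−p) + 27p ⇒ 53p ≥ 12 ⇒ p ≥ 12/53.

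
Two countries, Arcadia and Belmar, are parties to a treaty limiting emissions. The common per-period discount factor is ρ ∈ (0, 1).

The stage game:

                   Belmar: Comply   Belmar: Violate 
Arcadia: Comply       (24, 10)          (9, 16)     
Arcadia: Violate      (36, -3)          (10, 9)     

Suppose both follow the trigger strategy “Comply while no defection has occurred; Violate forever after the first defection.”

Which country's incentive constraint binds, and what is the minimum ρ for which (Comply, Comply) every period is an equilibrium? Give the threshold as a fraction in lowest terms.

Belmar; ρ ≥ 6/7

Arcadia: cooperation gives 24 each period; deviation gives 36 once then 10 forever.
  24/(1−ρ) ≥ 36 + 10ρ/(1−ρ) ⇒ ρ ≥ 12/26 = 6/13.
Belmar: cooperation gives 10 each period; deviation gives 16 once then 9 forever.
  ρ ≥ 6/7.
Both must hold, so the binding constraint is Belmar's: ρ ≥ 6/7.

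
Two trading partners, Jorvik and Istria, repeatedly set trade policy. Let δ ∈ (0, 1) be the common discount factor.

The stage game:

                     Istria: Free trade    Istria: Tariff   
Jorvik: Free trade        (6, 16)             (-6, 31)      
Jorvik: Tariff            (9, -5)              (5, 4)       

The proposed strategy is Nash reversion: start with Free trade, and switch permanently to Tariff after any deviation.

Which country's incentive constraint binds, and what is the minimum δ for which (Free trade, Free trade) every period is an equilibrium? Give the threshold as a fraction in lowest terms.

Jorvik: cooperation gives 6 each period; deviation gives 9 once then 5 forever.
  6/(1−δ) ≥ 9 + 5δ/(1−δ) ⇒ δ ≥ 3/4.
Istria: cooperation gives 16 each period; deviation gives 31 once then 4 forever.
  δ ≥ 15/27 = 5/9.
Both must hold, so the binding constraint is Jorvik's: δ ≥ 3/4.

Jorvik; δ ≥ 3/4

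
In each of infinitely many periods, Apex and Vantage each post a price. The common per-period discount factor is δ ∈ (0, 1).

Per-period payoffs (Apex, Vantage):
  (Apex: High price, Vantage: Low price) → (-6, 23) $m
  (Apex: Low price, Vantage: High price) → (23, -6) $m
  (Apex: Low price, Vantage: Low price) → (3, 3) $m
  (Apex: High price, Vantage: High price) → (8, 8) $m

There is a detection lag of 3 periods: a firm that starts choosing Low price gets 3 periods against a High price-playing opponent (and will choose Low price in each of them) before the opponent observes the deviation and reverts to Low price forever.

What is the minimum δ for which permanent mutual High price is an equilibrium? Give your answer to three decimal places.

A deviator earns 23 for 3 periods, then 3 forever; cooperating earns 8 forever. Multiplying the IC by (1−δ):
8 ≥ 23(1−δ^3) + 3δ^3, so 20·δ^3 ≥ 15 and δ^3 ≥ 3/4.
δ ≥ (3/4)^(1/3) ≈ 0.909.

0.909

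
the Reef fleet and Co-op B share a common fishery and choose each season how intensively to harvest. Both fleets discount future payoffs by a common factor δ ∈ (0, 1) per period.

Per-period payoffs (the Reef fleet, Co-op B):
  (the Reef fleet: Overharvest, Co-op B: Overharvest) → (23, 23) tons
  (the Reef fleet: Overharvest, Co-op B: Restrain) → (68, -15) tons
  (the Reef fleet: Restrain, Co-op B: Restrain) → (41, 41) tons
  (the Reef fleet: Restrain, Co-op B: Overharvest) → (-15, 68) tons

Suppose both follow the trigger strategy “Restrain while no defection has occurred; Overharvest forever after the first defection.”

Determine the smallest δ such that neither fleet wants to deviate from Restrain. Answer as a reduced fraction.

Cooperation forever yields 41 each period: 41/(1−δ).
Deviating yields 68 once, then 23 forever: 68 + 23δ/(1−δ).
No profitable deviation requires 41/(1−δ) ≥ 68 + 23δ/(1−δ).
Multiplying by (1−δ): 41 ≥ 68(1−δ) + 23δ = 68 − 45δ.
So 45δ ≥ 27, i.e. δ ≥ 27/45 = 3/5.

3/5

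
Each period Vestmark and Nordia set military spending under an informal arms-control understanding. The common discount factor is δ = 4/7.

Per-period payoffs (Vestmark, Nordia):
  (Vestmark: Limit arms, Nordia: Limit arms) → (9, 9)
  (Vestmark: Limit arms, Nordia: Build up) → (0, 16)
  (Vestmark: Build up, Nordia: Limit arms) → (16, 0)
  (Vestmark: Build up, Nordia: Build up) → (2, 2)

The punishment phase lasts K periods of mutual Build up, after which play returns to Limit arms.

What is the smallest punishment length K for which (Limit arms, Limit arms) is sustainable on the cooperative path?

IC: δ(1−δ^K)/(1−δ) ≥ (16−9)/(9−2) = 1.
With δ = 4/7: need 1 − δ^K ≥ 1·(1−4/7)/(4/7), i.e. δ^K ≤ 0.2500.
Since (4/7)^2 = 0.3265 and (4/7)^3 = 0.1866, the smallest such K is 3.

3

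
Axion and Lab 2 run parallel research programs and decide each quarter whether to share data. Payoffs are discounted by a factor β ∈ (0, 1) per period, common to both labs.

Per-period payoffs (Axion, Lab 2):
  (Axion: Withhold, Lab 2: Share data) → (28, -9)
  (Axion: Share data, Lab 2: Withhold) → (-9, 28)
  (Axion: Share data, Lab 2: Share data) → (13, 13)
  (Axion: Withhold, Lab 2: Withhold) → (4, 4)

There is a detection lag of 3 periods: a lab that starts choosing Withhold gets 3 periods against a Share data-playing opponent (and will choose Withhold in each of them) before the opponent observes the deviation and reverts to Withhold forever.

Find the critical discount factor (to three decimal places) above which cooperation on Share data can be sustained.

Deviating for the 3 undetected periods gains 28−13 = 15 per period over cooperation, then loses 13−4 = 9 per period forever once punishment starts.
Gain: 15(1 + β + … + β^2); loss: 9·β^3/(1−β).
No profitable deviation ⇔ 15(1−β^3) ≤ 9·β^3, i.e. β^3 ≥ 15/(15+9) = 5/8.
Hence β ≥ (5/8)^(1/3) ≈ 0.855.

0.855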